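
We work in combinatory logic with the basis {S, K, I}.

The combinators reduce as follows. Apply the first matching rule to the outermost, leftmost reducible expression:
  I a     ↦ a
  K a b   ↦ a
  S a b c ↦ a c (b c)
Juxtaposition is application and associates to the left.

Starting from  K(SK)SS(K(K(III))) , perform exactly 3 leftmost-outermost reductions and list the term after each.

  start: K(SK)SS(K(K(III)))
  →1  SKS(K(K(III)))
  →2  K(K(K(III)))(S(K(K(III))))
  →3  K(K(III))

Answer: after 3 steps: K(K(III))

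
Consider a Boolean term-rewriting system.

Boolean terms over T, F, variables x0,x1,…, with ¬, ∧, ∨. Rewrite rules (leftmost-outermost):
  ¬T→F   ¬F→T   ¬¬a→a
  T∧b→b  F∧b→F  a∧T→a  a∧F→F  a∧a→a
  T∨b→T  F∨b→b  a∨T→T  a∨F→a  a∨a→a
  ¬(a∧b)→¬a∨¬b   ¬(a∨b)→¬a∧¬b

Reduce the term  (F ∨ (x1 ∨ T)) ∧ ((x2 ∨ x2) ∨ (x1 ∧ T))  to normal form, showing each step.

  start: (F ∨ (x1 ∨ T)) ∧ ((x2 ∨ x2) ∨ (x1 ∧ T))
  step 1: (x1 ∨ T) ∧ ((x2 ∨ x2) ∨ (x1 ∧ T))
  step 2: T ∧ ((x2 ∨ x2) ∨ (x1 ∧ T))
  step 3: (x2 ∨ x2) ∨ (x1 ∧ T)
  step 4: x2 ∨ (x1 ∧ T)
  step 5: x2 ∨ x1

Answer: normal form = x2 ∨ x1  (in 5 steps)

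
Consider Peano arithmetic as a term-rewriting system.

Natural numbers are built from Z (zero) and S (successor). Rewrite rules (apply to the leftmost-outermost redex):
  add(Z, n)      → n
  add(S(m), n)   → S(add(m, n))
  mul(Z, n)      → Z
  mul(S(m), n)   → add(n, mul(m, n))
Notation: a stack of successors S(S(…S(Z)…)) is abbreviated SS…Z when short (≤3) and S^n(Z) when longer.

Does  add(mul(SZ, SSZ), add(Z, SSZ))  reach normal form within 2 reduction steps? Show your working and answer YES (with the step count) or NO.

  start: add(mul(SZ, SSZ), add(Z, SSZ))
  →1  add(add(SSZ, mul(Z, SSZ)), add(Z, SSZ))
  →2  add(S(add(SZ, mul(Z, SSZ))), add(Z, SSZ))

Answer: NO — after 2 steps the term is add(S(add(SZ, mul(Z, SSZ))), add(Z, SSZ)), not yet normal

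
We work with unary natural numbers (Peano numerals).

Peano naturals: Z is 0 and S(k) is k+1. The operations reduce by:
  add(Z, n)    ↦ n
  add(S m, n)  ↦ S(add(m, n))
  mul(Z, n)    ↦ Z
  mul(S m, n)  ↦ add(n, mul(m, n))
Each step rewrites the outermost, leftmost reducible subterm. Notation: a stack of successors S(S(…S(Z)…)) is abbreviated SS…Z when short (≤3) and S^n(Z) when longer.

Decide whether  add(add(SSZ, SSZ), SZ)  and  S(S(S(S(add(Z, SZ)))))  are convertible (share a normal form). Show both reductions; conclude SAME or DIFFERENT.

Answer: SAME — A ⇓ S^5(Z), B ⇓ S^5(Z)

Working:
Term A:
  start: add(add(SSZ, SSZ), SZ)
  [1] add(S(add(SZ, SSZ)), SZ)
  [2] S(add(add(SZ, SSZ), SZ))
  [3] S(add(S(add(Z, SSZ)), SZ))
  [4] S(S(add(add(Z, SSZ), SZ)))
  [5] S(S(add(SSZ, SZ)))
  [6] S(S(S(add(SZ, SZ))))
  [7] S(S(S(S(add(Z, SZ)))))
  [8] S^5(Z)

Term B:
  start: S(S(S(S(add(Z, SZ)))))
  [1] S^5(Z)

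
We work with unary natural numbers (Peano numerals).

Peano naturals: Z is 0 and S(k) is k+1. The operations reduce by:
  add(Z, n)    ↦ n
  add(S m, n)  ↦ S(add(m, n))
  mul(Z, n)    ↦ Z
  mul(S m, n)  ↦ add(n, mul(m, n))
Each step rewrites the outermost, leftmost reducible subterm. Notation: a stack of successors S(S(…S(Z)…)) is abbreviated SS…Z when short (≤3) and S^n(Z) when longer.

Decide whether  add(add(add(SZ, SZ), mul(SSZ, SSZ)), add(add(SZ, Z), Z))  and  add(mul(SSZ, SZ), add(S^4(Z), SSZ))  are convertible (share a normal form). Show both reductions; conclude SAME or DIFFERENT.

Term A:
  start: add(add(add(SZ, SZ), mul(SSZ, SSZ)), add(add(SZ, Z), Z))
  [1] add(add(S(add(Z, SZ)), mul(SSZ, SSZ)), add(add(SZ, Z), Z))
  [2] add(S(add(add(Z, SZ), mul(SSZ, SSZ))), add(add(SZ, Z), Z))
  [3] S(add(add(add(Z, SZ), mul(SSZ, SSZ)), add(add(SZ, Z), Z)))
  [4] S(add(add(SZ, mul(SSZ, SSZ)), add(add(SZ, Z), Z)))
  [5] S(add(S(add(Z, mul(SSZ, SSZ))), add(add(SZ, Z), Z)))
  [6] S(S(add(add(Z, mul(SSZ, SSZ)), add(add(SZ, Z), Z))))
  [7] S(S(add(mul(SSZ, SSZ), add(add(SZ, Z), Z))))
  [8] S(S(add(add(SSZ, mul(SZ, SSZ)), add(add(SZ, Z), Z))))
  [9] S(S(add(S(add(SZ, mul(SZ, SSZ))), add(add(SZ, Z), Z))))
  [10] S(S(S(add(add(SZ, mul(SZ, SSZ)), add(add(SZ, Z), Z)))))
  [11] S(S(S(add(S(add(Z, mul(SZ, SSZ))), add(add(SZ, Z), Z)))))
  [12] S(S(S(S(add(add(Z, mul(SZ, SSZ)), add(add(SZ, Z), Z))))))
  [13] S(S(S(S(add(mul(SZ, SSZ), add(add(SZ, Z), Z))))))
  [14] S(S(S(S(add(add(SSZ, mul(Z, SSZ)), add(add(SZ, Z), Z))))))
  [15] S(S(S(S(add(S(add(SZ, mul(Z, SSZ))), add(add(SZ, Z), Z))))))
  [16] S(S(S(S(S(add(add(SZ, mul(Z, SSZ)), add(add(SZ, Z), Z)))))))
  [17] S(S(S(S(S(add(S(add(Z, mul(Z, SSZ))), add(add(SZ, Z), Z)))))))
  [18] S(S(S(S(S(S(add(add(Z, mul(Z, SSZ)), add(add(SZ, Z), Z))))))))
  [19] S(S(S(S(S(S(add(mul(Z, SSZ), add(add(SZ, Z), Z))))))))
  [20] S(S(S(S(S(S(add(Z, add(add(SZ, Z), Z))))))))
  [21] S(S(S(S(S(S(add(add(SZ, Z), Z)))))))
  [22] S(S(S(S(S(S(add(S(add(Z, Z)), Z)))))))
  [23] S(S(S(S(S(S(S(add(add(Z, Z), Z))))))))
  [24] S(S(S(S(S(S(S(add(Z, Z))))))))
  [25] S^7(Z)

Term B:
  start: add(mul(SSZ, SZ), add(S^4(Z), SSZ))
  [1] add(add(SZ, mul(SZ, SZ)), add(S^4(Z), SSZ))
  [2] add(S(add(Z, mul(SZ, SZ))), add(S^4(Z), SSZ))
  [3] S(add(add(Z, mul(SZ, SZ)), add(S^4(Z), SSZ)))
  [4] S(add(mul(SZ, SZ), add(S^4(Z), SSZ)))
  [5] S(add(add(SZ, mul(Z, SZ)), add(S^4(Z), SSZ)))
  [6] S(add(S(add(Z, mul(Z, SZ))), add(S^4(Z), SSZ)))
  [7] S(S(add(add(Z, mul(Z, SZ)), add(S^4(Z), SSZ))))
  [8] S(S(add(mul(Z, SZ), add(S^4(Z), SSZ))))
  [9] S(S(add(Z, add(S^4(Z), SSZ))))
  [10] S(S(add(S^4(Z), SSZ)))
  [11] S(S(S(add(SSSZ, SSZ))))
  [12] S(S(S(S(add(SSZ, SSZ)))))
  [13] S(S(S(S(S(add(SZ, SSZ))))))
  [14] S(S(S(S(S(S(add(Z, SSZ)))))))
  [15] S^8(Z)

Answer: DIFFERENT — A ⇓ S^7(Z), B ⇓ S^8(Z)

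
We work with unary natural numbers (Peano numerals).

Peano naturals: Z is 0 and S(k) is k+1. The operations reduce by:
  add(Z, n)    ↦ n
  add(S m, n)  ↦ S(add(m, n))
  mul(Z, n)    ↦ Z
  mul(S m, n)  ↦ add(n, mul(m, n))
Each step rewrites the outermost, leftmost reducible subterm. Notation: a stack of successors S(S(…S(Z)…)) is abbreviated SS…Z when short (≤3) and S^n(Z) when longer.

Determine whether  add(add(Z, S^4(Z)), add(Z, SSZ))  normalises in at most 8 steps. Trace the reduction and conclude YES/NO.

Answer: YES — reaches normal form S^6(Z) in 7 ≤ 8 steps

Working:
  start: add(add(Z, S^4(Z)), add(Z, SSZ))
  [1] add(S^4(Z), add(Z, SSZ))
  [2] S(add(SSSZ, add(Z, SSZ)))
  [3] S(S(add(SSZ, add(Z, SSZ))))
  [4] S(S(S(add(SZ, add(Z, SSZ)))))
  [5] S(S(S(S(add(Z, add(Z, SSZ))))))
  [6] S(S(S(S(add(Z, SSZ)))))
  [7] S^6(Z)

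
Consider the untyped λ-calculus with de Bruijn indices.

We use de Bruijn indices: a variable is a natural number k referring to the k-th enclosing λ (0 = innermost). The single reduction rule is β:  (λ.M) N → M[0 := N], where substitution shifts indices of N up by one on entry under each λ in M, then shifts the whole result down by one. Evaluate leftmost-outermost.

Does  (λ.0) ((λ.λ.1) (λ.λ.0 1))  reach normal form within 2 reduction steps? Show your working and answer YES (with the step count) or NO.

  start: (λ.0) ((λ.λ.1) (λ.λ.0 1))
  [1] (λ.λ.1) (λ.λ.0 1)
  [2] λ.λ.λ.0 1

Answer: YES — reaches normal form λ.λ.λ.0 1 in 2 ≤ 2 steps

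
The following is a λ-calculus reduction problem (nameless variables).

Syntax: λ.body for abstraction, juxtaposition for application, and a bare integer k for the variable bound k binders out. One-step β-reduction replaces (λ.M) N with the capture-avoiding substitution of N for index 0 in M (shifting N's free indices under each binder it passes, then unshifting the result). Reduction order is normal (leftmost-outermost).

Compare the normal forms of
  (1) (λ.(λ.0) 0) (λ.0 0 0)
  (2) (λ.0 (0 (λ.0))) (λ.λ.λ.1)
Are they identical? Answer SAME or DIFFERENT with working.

Term A:
  start: (λ.(λ.0) 0) (λ.0 0 0)
  →1  (λ.0) (λ.0 0 0)
  →2  λ.0 0 0

Term B:
  start: (λ.0 (0 (λ.0))) (λ.λ.λ.1)
  →1  (λ.λ.λ.1) ((λ.λ.λ.1) (λ.0))
  →2  λ.λ.1

Answer: DIFFERENT — A ⇓ λ.0 0 0, B ⇓ λ.λ.1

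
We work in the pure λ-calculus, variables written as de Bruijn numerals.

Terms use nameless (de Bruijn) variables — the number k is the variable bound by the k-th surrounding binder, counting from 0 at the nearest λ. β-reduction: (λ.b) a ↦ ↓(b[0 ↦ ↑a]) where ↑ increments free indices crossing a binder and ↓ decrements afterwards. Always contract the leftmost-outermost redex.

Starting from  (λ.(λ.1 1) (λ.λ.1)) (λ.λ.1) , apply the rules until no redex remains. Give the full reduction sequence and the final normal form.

  start: (λ.(λ.1 1) (λ.λ.1)) (λ.λ.1)
  →1  (λ.(λ.λ.1) (λ.λ.1)) (λ.λ.1)
  →2  (λ.λ.1) (λ.λ.1)
  →3  λ.λ.λ.1

Answer: normal form = λ.λ.λ.1  (in 3 steps)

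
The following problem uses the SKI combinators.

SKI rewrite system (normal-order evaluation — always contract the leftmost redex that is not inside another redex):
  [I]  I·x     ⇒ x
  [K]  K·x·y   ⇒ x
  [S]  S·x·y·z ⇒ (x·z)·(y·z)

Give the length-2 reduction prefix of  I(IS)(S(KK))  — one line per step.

  start: I(IS)(S(KK))
  step 1: IS(S(KK))
  step 2: S(S(KK))

Answer: after 2 steps: S(S(KK))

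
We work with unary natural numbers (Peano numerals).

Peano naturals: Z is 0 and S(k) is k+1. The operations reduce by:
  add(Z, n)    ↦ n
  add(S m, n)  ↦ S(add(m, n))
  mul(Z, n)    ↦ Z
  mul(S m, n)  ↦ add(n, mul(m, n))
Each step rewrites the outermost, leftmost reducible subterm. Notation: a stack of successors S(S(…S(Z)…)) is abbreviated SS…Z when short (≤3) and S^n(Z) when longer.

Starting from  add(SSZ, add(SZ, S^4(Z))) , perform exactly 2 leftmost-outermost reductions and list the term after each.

Answer: after 2 steps: S(S(add(Z, add(SZ, S^4(Z)))))

Derivation:
  start: add(SSZ, add(SZ, S^4(Z)))
  [1] S(add(SZ, add(SZ, S^4(Z))))
  [2] S(S(add(Z, add(SZ, S^4(Z)))))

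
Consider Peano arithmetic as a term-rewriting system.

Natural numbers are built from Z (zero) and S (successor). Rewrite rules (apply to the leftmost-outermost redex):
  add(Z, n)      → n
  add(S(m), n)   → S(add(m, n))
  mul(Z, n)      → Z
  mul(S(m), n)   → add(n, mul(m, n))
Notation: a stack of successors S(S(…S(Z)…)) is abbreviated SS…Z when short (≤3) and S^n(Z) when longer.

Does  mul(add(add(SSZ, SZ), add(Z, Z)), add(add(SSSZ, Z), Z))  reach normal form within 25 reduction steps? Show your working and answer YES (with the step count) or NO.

Answer: NO — after 25 steps the term is S(S(S(S(S(add(add(S(add(Z, Z)), Z), mul(add(add(Z, SZ), add(Z, Z)), add(add(SSSZ, Z), Z)))))))), not yet normal

Reduction:
  start: mul(add(add(SSZ, SZ), add(Z, Z)), add(add(SSSZ, Z), Z))
  →1  mul(add(S(add(SZ, SZ)), add(Z, Z)), add(add(SSSZ, Z), Z))
  →2  mul(S(add(add(SZ, SZ), add(Z, Z))), add(add(SSSZ, Z), Z))
  →3  add(add(add(SSSZ, Z), Z), mul(add(add(SZ, SZ), add(Z, Z)), add(add(SSSZ, Z), Z)))
  →4  add(add(S(add(SSZ, Z)), Z), mul(add(add(SZ, SZ), add(Z, Z)), add(add(SSSZ, Z), Z)))
  →5  add(S(add(add(SSZ, Z), Z)), mul(add(add(SZ, SZ), add(Z, Z)), add(add(SSSZ, Z), Z)))
  →6  S(add(add(add(SSZ, Z), Z), mul(add(add(SZ, SZ), add(Z, Z)), add(add(SSSZ, Z), Z))))
  →7  S(add(add(S(add(SZ, Z)), Z), mul(add(add(SZ, SZ), add(Z, Z)), add(add(SSSZ, Z), Z))))
  →8  S(add(S(add(add(SZ, Z), Z)), mul(add(add(SZ, SZ), add(Z, Z)), add(add(SSSZ, Z), Z))))
  →9  S(S(add(add(add(SZ, Z), Z), mul(add(add(SZ, SZ), add(Z, Z)), add(add(SSSZ, Z), Z)))))
  →10  S(S(add(add(S(add(Z, Z)), Z), mul(add(add(SZ, SZ), add(Z, Z)), add(add(SSSZ, Z), Z)))))
  →11  S(S(add(S(add(add(Z, Z), Z)), mul(add(add(SZ, SZ), add(Z, Z)), add(add(SSSZ, Z), Z)))))
  →12  S(S(S(add(add(add(Z, Z), Z), mul(add(add(SZ, SZ), add(Z, Z)), add(add(SSSZ, Z), Z))))))
  →13  S(S(S(add(add(Z, Z), mul(add(add(SZ, SZ), add(Z, Z)), add(add(SSSZ, Z), Z))))))
  →14  S(S(S(add(Z, mul(add(add(SZ, SZ), add(Z, Z)), add(add(SSSZ, Z), Z))))))
  →15  S(S(S(mul(add(add(SZ, SZ), add(Z, Z)), add(add(SSSZ, Z), Z)))))
  →16  S(S(S(mul(add(S(add(Z, SZ)), add(Z, Z)), add(add(SSSZ, Z), Z)))))
  →17  S(S(S(mul(S(add(add(Z, SZ), add(Z, Z))), add(add(SSSZ, Z), Z)))))
  →18  S(S(S(add(add(add(SSSZ, Z), Z), mul(add(add(Z, SZ), add(Z, Z)), add(add(SSSZ, Z), Z))))))
  →19  S(S(S(add(add(S(add(SSZ, Z)), Z), mul(add(add(Z, SZ), add(Z, Z)), add(add(SSSZ, Z), Z))))))
  →20  S(S(S(add(S(add(add(SSZ, Z), Z)), mul(add(add(Z, SZ), add(Z, Z)), add(add(SSSZ, Z), Z))))))
  →21  S(S(S(S(add(add(add(SSZ, Z), Z), mul(add(add(Z, SZ), add(Z, Z)), add(add(SSSZ, Z), Z)))))))
  →22  S(S(S(S(add(add(S(add(SZ, Z)), Z), mul(add(add(Z, SZ), add(Z, Z)), add(add(SSSZ, Z), Z)))))))
  →23  S(S(S(S(add(S(add(add(SZ, Z), Z)), mul(add(add(Z, SZ), add(Z, Z)), add(add(SSSZ, Z), Z)))))))
  →24  S(S(S(S(S(add(add(add(SZ, Z), Z), mul(add(add(Z, SZ), add(Z, Z)), add(add(SSSZ, Z), Z))))))))
  →25  S(S(S(S(S(add(add(S(add(Z, Z)), Z), mul(add(add(Z, SZ), add(Z, Z)), add(add(SSSZ, Z), Z))))))))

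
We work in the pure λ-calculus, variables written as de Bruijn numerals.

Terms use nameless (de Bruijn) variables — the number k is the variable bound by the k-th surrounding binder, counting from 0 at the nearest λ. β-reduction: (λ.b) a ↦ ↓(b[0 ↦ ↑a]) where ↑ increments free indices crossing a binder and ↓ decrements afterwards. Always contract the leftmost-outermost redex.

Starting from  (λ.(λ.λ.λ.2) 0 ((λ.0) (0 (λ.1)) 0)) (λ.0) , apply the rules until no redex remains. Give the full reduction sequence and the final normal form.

Answer: normal form = λ.λ.0  (in 3 steps)

Reduction:
  start: (λ.(λ.λ.λ.2) 0 ((λ.0) (0 (λ.1)) 0)) (λ.0)
  [1] (λ.λ.λ.2) (λ.0) ((λ.0) ((λ.0) (λ.λ.0)) (λ.0))
  [2] (λ.λ.λ.0) ((λ.0) ((λ.0) (λ.λ.0)) (λ.0))
  [3] λ.λ.0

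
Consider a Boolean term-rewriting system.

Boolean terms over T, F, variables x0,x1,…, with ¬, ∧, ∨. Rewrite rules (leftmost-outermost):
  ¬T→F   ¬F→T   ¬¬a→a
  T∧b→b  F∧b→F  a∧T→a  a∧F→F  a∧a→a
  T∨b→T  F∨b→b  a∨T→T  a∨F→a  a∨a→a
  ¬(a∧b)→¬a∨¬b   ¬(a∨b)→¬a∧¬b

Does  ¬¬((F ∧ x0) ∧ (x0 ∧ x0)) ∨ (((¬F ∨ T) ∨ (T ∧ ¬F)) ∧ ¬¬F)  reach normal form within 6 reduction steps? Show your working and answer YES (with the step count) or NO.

  start: ¬¬((F ∧ x0) ∧ (x0 ∧ x0)) ∨ (((¬F ∨ T) ∨ (T ∧ ¬F)) ∧ ¬¬F)
  →1  ((F ∧ x0) ∧ (x0 ∧ x0)) ∨ (((¬F ∨ T) ∨ (T ∧ ¬F)) ∧ ¬¬F)
  →2  (F ∧ (x0 ∧ x0)) ∨ (((¬F ∨ T) ∨ (T ∧ ¬F)) ∧ ¬¬F)
  →3  F ∨ (((¬F ∨ T) ∨ (T ∧ ¬F)) ∧ ¬¬F)
  →4  ((¬F ∨ T) ∨ (T ∧ ¬F)) ∧ ¬¬F
  →5  (T ∨ (T ∧ ¬F)) ∧ ¬¬F
  →6  T ∧ ¬¬F

Answer: NO — after 6 steps the term is T ∧ ¬¬F, not yet normal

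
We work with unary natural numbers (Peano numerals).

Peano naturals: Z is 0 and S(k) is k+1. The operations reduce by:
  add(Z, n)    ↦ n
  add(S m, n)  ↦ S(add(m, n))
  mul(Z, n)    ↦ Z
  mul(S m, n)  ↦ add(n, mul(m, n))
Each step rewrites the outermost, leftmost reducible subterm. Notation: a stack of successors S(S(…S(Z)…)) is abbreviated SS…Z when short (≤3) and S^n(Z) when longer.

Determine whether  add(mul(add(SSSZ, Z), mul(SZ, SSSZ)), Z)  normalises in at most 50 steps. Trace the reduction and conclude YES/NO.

  start: add(mul(add(SSSZ, Z), mul(SZ, SSSZ)), Z)
  step 1: add(mul(S(add(SSZ, Z)), mul(SZ, SSSZ)), Z)
  step 2: add(add(mul(SZ, SSSZ), mul(add(SSZ, Z), mul(SZ, SSSZ))), Z)
  step 3: add(add(add(SSSZ, mul(Z, SSSZ)), mul(add(SSZ, Z), mul(SZ, SSSZ))), Z)
  step 4: add(add(S(add(SSZ, mul(Z, SSSZ))), mul(add(SSZ, Z), mul(SZ, SSSZ))), Z)
  step 5: add(S(add(add(SSZ, mul(Z, SSSZ)), mul(add(SSZ, Z), mul(SZ, SSSZ)))), Z)
  step 6: S(add(add(add(SSZ, mul(Z, SSSZ)), mul(add(SSZ, Z), mul(SZ, SSSZ))), Z))
  step 7: S(add(add(S(add(SZ, mul(Z, SSSZ))), mul(add(SSZ, Z), mul(SZ, SSSZ))), Z))
  step 8: S(add(S(add(add(SZ, mul(Z, SSSZ)), mul(add(SSZ, Z), mul(SZ, SSSZ)))), Z))
  step 9: S(S(add(add(add(SZ, mul(Z, SSSZ)), mul(add(SSZ, Z), mul(SZ, SSSZ))), Z)))
  step 10: S(S(add(add(S(add(Z, mul(Z, SSSZ))), mul(add(SSZ, Z), mul(SZ, SSSZ))), Z)))
  step 11: S(S(add(S(add(add(Z, mul(Z, SSSZ)), mul(add(SSZ, Z), mul(SZ, SSSZ)))), Z)))
  step 12: S(S(S(add(add(add(Z, mul(Z, SSSZ)), mul(add(SSZ, Z), mul(SZ, SSSZ))), Z))))
  step 13: S(S(S(add(add(mul(Z, SSSZ), mul(add(SSZ, Z), mul(SZ, SSSZ))), Z))))
  step 14: S(S(S(add(add(Z, mul(add(SSZ, Z), mul(SZ, SSSZ))), Z))))
  step 15: S(S(S(add(mul(add(SSZ, Z), mul(SZ, SSSZ)), Z))))
  step 16: S(S(S(add(mul(S(add(SZ, Z)), mul(SZ, SSSZ)), Z))))
  step 17: S(S(S(add(add(mul(SZ, SSSZ), mul(add(SZ, Z), mul(SZ, SSSZ))), Z))))
  step 18: S(S(S(add(add(add(SSSZ, mul(Z, SSSZ)), mul(add(SZ, Z), mul(SZ, SSSZ))), Z))))
  step 19: S(S(S(add(add(S(add(SSZ, mul(Z, SSSZ))), mul(add(SZ, Z), mul(SZ, SSSZ))), Z))))
  step 20: S(S(S(add(S(add(add(SSZ, mul(Z, SSSZ)), mul(add(SZ, Z), mul(SZ, SSSZ)))), Z))))
  step 21: S(S(S(S(add(add(add(SSZ, mul(Z, SSSZ)), mul(add(SZ, Z), mul(SZ, SSSZ))), Z)))))
  step 22: S(S(S(S(add(add(S(add(SZ, mul(Z, SSSZ))), mul(add(SZ, Z), mul(SZ, SSSZ))), Z)))))
  step 23: S(S(S(S(add(S(add(add(SZ, mul(Z, SSSZ)), mul(add(SZ, Z), mul(SZ, SSSZ)))), Z)))))
  step 24: S(S(S(S(S(add(add(add(SZ, mul(Z, SSSZ)), mul(add(SZ, Z), mul(SZ, SSSZ))), Z))))))
  step 25: S(S(S(S(S(add(add(S(add(Z, mul(Z, SSSZ))), mul(add(SZ, Z), mul(SZ, SSSZ))), Z))))))
  step 26: S(S(S(S(S(add(S(add(add(Z, mul(Z, SSSZ)), mul(add(SZ, Z), mul(SZ, SSSZ)))), Z))))))
  step 27: S(S(S(S(S(S(add(add(add(Z, mul(Z, SSSZ)), mul(add(SZ, Z), mul(SZ, SSSZ))), Z)))))))
  step 28: S(S(S(S(S(S(add(add(mul(Z, SSSZ), mul(add(SZ, Z), mul(SZ, SSSZ))), Z)))))))
  step 29: S(S(S(S(S(S(add(add(Z, mul(add(SZ, Z), mul(SZ, SSSZ))), Z)))))))
  step 30: S(S(S(S(S(S(add(mul(add(SZ, Z), mul(SZ, SSSZ)), Z)))))))
  step 31: S(S(S(S(S(S(add(mul(S(add(Z, Z)), mul(SZ, SSSZ)), Z)))))))
  step 32: S(S(S(S(S(S(add(add(mul(SZ, SSSZ), mul(add(Z, Z), mul(SZ, SSSZ))), Z)))))))
  step 33: S(S(S(S(S(S(add(add(add(SSSZ, mul(Z, SSSZ)), mul(add(Z, Z), mul(SZ, SSSZ))), Z)))))))
  step 34: S(S(S(S(S(S(add(add(S(add(SSZ, mul(Z, SSSZ))), mul(add(Z, Z), mul(SZ, SSSZ))), Z)))))))
  step 35: S(S(S(S(S(S(add(S(add(add(SSZ, mul(Z, SSSZ)), mul(add(Z, Z), mul(SZ, SSSZ)))), Z)))))))
  step 36: S(S(S(S(S(S(S(add(add(add(SSZ, mul(Z, SSSZ)), mul(add(Z, Z), mul(SZ, SSSZ))), Z))))))))
  step 37: S(S(S(S(S(S(S(add(add(S(add(SZ, mul(Z, SSSZ))), mul(add(Z, Z), mul(SZ, SSSZ))), Z))))))))
  step 38: S(S(S(S(S(S(S(add(S(add(add(SZ, mul(Z, SSSZ)), mul(add(Z, Z), mul(SZ, SSSZ)))), Z))))))))
  step 39: S(S(S(S(S(S(S(S(add(add(add(SZ, mul(Z, SSSZ)), mul(add(Z, Z), mul(SZ, SSSZ))), Z)))))))))
  step 40: S(S(S(S(S(S(S(S(add(add(S(add(Z, mul(Z, SSSZ))), mul(add(Z, Z), mul(SZ, SSSZ))), Z)))))))))
  step 41: S(S(S(S(S(S(S(S(add(S(add(add(Z, mul(Z, SSSZ)), mul(add(Z, Z), mul(SZ, SSSZ)))), Z)))))))))
  step 42: S(S(S(S(S(S(S(S(S(add(add(add(Z, mul(Z, SSSZ)), mul(add(Z, Z), mul(SZ, SSSZ))), Z))))))))))
  step 43: S(S(S(S(S(S(S(S(S(add(add(mul(Z, SSSZ), mul(add(Z, Z), mul(SZ, SSSZ))), Z))))))))))
  step 44: S(S(S(S(S(S(S(S(S(add(add(Z, mul(add(Z, Z), mul(SZ, SSSZ))), Z))))))))))
  step 45: S(S(S(S(S(S(S(S(S(add(mul(add(Z, Z), mul(SZ, SSSZ)), Z))))))))))
  step 46: S(S(S(S(S(S(S(S(S(add(mul(Z, mul(SZ, SSSZ)), Z))))))))))
  step 47: S(S(S(S(S(S(S(S(S(add(Z, Z))))))))))
  step 48: S^9(Z)

Answer: YES — reaches normal form S^9(Z) in 48 ≤ 50 steps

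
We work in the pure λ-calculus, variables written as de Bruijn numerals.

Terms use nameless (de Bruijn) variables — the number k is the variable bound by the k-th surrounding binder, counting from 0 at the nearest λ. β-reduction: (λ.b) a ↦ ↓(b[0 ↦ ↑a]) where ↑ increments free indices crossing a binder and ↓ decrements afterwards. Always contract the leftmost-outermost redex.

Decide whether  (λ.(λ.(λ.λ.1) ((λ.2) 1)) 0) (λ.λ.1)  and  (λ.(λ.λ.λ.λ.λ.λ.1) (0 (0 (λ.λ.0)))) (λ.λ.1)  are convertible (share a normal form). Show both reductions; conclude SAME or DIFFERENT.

Answer: DIFFERENT — A ⇓ λ.λ.λ.1, B ⇓ λ.λ.λ.λ.λ.1

Reduction:
Term A:
  start: (λ.(λ.(λ.λ.1) ((λ.2) 1)) 0) (λ.λ.1)
  →1  (λ.(λ.λ.1) ((λ.λ.λ.1) (λ.λ.1))) (λ.λ.1)
  →2  (λ.λ.1) ((λ.λ.λ.1) (λ.λ.1))
  →3  λ.(λ.λ.λ.1) (λ.λ.1)
  →4  λ.λ.λ.1

Term B:
  start: (λ.(λ.λ.λ.λ.λ.λ.1) (0 (0 (λ.λ.0)))) (λ.λ.1)
  →1  (λ.λ.λ.λ.λ.λ.1) ((λ.λ.1) ((λ.λ.1) (λ.λ.0)))
  →2  λ.λ.λ.λ.λ.1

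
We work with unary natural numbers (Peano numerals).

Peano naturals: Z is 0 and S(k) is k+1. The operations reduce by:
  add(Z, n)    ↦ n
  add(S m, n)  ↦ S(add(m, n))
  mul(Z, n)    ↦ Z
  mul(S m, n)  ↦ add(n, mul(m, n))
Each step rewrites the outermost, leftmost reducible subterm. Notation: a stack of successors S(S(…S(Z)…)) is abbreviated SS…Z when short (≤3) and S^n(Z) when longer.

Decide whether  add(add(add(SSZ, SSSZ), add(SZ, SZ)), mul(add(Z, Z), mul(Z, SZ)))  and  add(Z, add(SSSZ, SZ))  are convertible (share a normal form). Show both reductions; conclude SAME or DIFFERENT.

Answer: DIFFERENT — A ⇓ S^7(Z), B ⇓ S^4(Z)

Working:
Term A:
  start: add(add(add(SSZ, SSSZ), add(SZ, SZ)), mul(add(Z, Z), mul(Z, SZ)))
  →1  add(add(S(add(SZ, SSSZ)), add(SZ, SZ)), mul(add(Z, Z), mul(Z, SZ)))
  →2  add(S(add(add(SZ, SSSZ), add(SZ, SZ))), mul(add(Z, Z), mul(Z, SZ)))
  →3  S(add(add(add(SZ, SSSZ), add(SZ, SZ)), mul(add(Z, Z), mul(Z, SZ))))
  →4  S(add(add(S(add(Z, SSSZ)), add(SZ, SZ)), mul(add(Z, Z), mul(Z, SZ))))
  →5  S(add(S(add(add(Z, SSSZ), add(SZ, SZ))), mul(add(Z, Z), mul(Z, SZ))))
  →6  S(S(add(add(add(Z, SSSZ), add(SZ, SZ)), mul(add(Z, Z), mul(Z, SZ)))))
  →7  S(S(add(add(SSSZ, add(SZ, SZ)), mul(add(Z, Z), mul(Z, SZ)))))
  →8  S(S(add(S(add(SSZ, add(SZ, SZ))), mul(add(Z, Z), mul(Z, SZ)))))
  →9  S(S(S(add(add(SSZ, add(SZ, SZ)), mul(add(Z, Z), mul(Z, SZ))))))
  →10  S(S(S(add(S(add(SZ, add(SZ, SZ))), mul(add(Z, Z), mul(Z, SZ))))))
  →11  S(S(S(S(add(add(SZ, add(SZ, SZ)), mul(add(Z, Z), mul(Z, SZ)))))))
  →12  S(S(S(S(add(S(add(Z, add(SZ, SZ))), mul(add(Z, Z), mul(Z, SZ)))))))
  →13  S(S(S(S(S(add(add(Z, add(SZ, SZ)), mul(add(Z, Z), mul(Z, SZ))))))))
  →14  S(S(S(S(S(add(add(SZ, SZ), mul(add(Z, Z), mul(Z, SZ))))))))
  →15  S(S(S(S(S(add(S(add(Z, SZ)), mul(add(Z, Z), mul(Z, SZ))))))))
  →16  S(S(S(S(S(S(add(add(Z, SZ), mul(add(Z, Z), mul(Z, SZ)))))))))
  →17  S(S(S(S(S(S(add(SZ, mul(add(Z, Z), mul(Z, SZ)))))))))
  →18  S(S(S(S(S(S(S(add(Z, mul(add(Z, Z), mul(Z, SZ))))))))))
  →19  S(S(S(S(S(S(S(mul(add(Z, Z), mul(Z, SZ)))))))))
  →20  S(S(S(S(S(S(S(mul(Z, mul(Z, SZ)))))))))
  →21  S^7(Z)

Term B:
  start: add(Z, add(SSSZ, SZ))
  →1  add(SSSZ, SZ)
  →2  S(add(SSZ, SZ))
  →3  S(S(add(SZ, SZ)))
  →4  S(S(S(add(Z, SZ))))
  →5  S^4(Z)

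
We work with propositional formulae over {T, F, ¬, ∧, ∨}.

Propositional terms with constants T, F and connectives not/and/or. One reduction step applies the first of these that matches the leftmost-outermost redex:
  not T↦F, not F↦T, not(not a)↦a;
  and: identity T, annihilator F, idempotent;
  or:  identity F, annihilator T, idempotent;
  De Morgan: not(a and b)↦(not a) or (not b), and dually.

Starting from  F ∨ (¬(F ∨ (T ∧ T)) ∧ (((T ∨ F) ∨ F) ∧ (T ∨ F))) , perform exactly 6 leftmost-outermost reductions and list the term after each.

  start: F ∨ (¬(F ∨ (T ∧ T)) ∧ (((T ∨ F) ∨ F) ∧ (T ∨ F)))
  step 1: ¬(F ∨ (T ∧ T)) ∧ (((T ∨ F) ∨ F) ∧ (T ∨ F))
  step 2: (¬F ∧ ¬(T ∧ T)) ∧ (((T ∨ F) ∨ F) ∧ (T ∨ F))
  step 3: (T ∧ ¬(T ∧ T)) ∧ (((T ∨ F) ∨ F) ∧ (T ∨ F))
  step 4: ¬(T ∧ T) ∧ (((T ∨ F) ∨ F) ∧ (T ∨ F))
  step 5: (¬T ∨ ¬T) ∧ (((T ∨ F) ∨ F) ∧ (T ∨ F))
  step 6: ¬T ∧ (((T ∨ F) ∨ F) ∧ (T ∨ F))

Answer: after 6 steps: ¬T ∧ (((T ∨ F) ∨ F) ∧ (T ∨ F))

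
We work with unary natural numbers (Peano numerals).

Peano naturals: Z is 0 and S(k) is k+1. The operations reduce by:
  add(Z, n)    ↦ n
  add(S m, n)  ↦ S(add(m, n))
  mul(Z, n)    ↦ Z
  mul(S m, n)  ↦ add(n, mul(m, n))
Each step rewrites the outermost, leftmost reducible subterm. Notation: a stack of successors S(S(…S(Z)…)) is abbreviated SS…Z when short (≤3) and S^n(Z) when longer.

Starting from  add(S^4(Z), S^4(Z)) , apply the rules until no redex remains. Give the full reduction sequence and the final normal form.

  start: add(S^4(Z), S^4(Z))
  →1  S(add(SSSZ, S^4(Z)))
  →2  S(S(add(SSZ, S^4(Z))))
  →3  S(S(S(add(SZ, S^4(Z)))))
  →4  S(S(S(S(add(Z, S^4(Z))))))
  →5  S^8(Z)

Answer: normal form = S^8(Z)  (in 5 steps)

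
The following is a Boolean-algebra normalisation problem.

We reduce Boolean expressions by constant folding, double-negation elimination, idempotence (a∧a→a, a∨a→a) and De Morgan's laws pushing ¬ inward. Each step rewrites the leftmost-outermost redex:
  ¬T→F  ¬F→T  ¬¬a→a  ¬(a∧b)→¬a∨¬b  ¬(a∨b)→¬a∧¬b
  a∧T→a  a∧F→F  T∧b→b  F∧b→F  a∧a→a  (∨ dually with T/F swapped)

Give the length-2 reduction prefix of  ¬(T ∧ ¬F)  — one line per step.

Answer: after 2 steps: F ∨ ¬¬F

Derivation:
  start: ¬(T ∧ ¬F)
  [1] ¬T ∨ ¬¬F
  [2] F ∨ ¬¬F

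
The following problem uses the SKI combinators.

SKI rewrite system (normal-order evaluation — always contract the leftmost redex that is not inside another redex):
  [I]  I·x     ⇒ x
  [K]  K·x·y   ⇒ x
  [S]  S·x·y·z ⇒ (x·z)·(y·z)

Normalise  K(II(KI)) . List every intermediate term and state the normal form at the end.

  start: K(II(KI))
  step 1: K(I(KI))
  step 2: K(KI)

Answer: normal form = K(KI)  (in 2 steps)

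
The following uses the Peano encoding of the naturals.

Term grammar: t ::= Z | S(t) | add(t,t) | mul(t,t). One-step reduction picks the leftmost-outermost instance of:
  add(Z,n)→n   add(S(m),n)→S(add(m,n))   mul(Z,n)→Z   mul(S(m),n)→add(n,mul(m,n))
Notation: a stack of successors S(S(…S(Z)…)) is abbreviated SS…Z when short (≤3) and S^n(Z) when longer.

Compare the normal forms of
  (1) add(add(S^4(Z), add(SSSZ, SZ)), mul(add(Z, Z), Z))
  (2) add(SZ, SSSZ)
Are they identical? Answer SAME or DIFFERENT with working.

Term A:
  start: add(add(S^4(Z), add(SSSZ, SZ)), mul(add(Z, Z), Z))
  step 1: add(S(add(SSSZ, add(SSSZ, SZ))), mul(add(Z, Z), Z))
  step 2: S(add(add(SSSZ, add(SSSZ, SZ)), mul(add(Z, Z), Z)))
  step 3: S(add(S(add(SSZ, add(SSSZ, SZ))), mul(add(Z, Z), Z)))
  step 4: S(S(add(add(SSZ, add(SSSZ, SZ)), mul(add(Z, Z), Z))))
  step 5: S(S(add(S(add(SZ, add(SSSZ, SZ))), mul(add(Z, Z), Z))))
  step 6: S(S(S(add(add(SZ, add(SSSZ, SZ)), mul(add(Z, Z), Z)))))
  step 7: S(S(S(add(S(add(Z, add(SSSZ, SZ))), mul(add(Z, Z), Z)))))
  step 8: S(S(S(S(add(add(Z, add(SSSZ, SZ)), mul(add(Z, Z), Z))))))
  step 9: S(S(S(S(add(add(SSSZ, SZ), mul(add(Z, Z), Z))))))
  step 10: S(S(S(S(add(S(add(SSZ, SZ)), mul(add(Z, Z), Z))))))
  step 11: S(S(S(S(S(add(add(SSZ, SZ), mul(add(Z, Z), Z)))))))
  step 12: S(S(S(S(S(add(S(add(SZ, SZ)), mul(add(Z, Z), Z)))))))
  step 13: S(S(S(S(S(S(add(add(SZ, SZ), mul(add(Z, Z), Z))))))))
  step 14: S(S(S(S(S(S(add(S(add(Z, SZ)), mul(add(Z, Z), Z))))))))
  step 15: S(S(S(S(S(S(S(add(add(Z, SZ), mul(add(Z, Z), Z)))))))))
  step 16: S(S(S(S(S(S(S(add(SZ, mul(add(Z, Z), Z)))))))))
  step 17: S(S(S(S(S(S(S(S(add(Z, mul(add(Z, Z), Z))))))))))
  step 18: S(S(S(S(S(S(S(S(mul(add(Z, Z), Z)))))))))
  step 19: S(S(S(S(S(S(S(S(mul(Z, Z)))))))))
  step 20: S^8(Z)

Term B:
  start: add(SZ, SSSZ)
  step 1: S(add(Z, SSSZ))
  step 2: S^4(Z)

Answer: DIFFERENT — A ⇓ S^8(Z), B ⇓ S^4(Z)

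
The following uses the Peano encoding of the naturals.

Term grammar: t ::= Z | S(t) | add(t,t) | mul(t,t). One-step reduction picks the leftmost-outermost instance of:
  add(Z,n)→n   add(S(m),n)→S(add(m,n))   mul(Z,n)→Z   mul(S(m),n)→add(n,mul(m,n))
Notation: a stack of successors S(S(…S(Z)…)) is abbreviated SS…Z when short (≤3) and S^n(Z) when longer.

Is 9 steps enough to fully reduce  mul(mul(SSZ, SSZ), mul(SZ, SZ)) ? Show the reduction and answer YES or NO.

Answer: NO — after 9 steps the term is S(mul(add(SZ, mul(SZ, SSZ)), mul(SZ, SZ))), not yet normal

Reduction:
  start: mul(mul(SSZ, SSZ), mul(SZ, SZ))
  →1  mul(add(SSZ, mul(SZ, SSZ)), mul(SZ, SZ))
  →2  mul(S(add(SZ, mul(SZ, SSZ))), mul(SZ, SZ))
  →3  add(mul(SZ, SZ), mul(add(SZ, mul(SZ, SSZ)), mul(SZ, SZ)))
  →4  add(add(SZ, mul(Z, SZ)), mul(add(SZ, mul(SZ, SSZ)), mul(SZ, SZ)))
  →5  add(S(add(Z, mul(Z, SZ))), mul(add(SZ, mul(SZ, SSZ)), mul(SZ, SZ)))
  →6  S(add(add(Z, mul(Z, SZ)), mul(add(SZ, mul(SZ, SSZ)), mul(SZ, SZ))))
  →7  S(add(mul(Z, SZ), mul(add(SZ, mul(SZ, SSZ)), mul(SZ, SZ))))
  →8  S(add(Z, mul(add(SZ, mul(SZ, SSZ)), mul(SZ, SZ))))
  →9  S(mul(add(SZ, mul(SZ, SSZ)), mul(SZ, SZ)))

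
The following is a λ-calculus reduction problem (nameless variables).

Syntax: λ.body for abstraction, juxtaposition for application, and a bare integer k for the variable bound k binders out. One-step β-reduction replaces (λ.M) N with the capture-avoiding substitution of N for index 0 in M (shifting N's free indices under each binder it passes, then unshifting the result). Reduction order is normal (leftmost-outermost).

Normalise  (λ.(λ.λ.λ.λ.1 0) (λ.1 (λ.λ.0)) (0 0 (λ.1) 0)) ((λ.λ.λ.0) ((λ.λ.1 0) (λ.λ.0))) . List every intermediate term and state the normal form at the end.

Answer: normal form = λ.λ.1 0  (in 3 steps)

Working:
  start: (λ.(λ.λ.λ.λ.1 0) (λ.1 (λ.λ.0)) (0 0 (λ.1) 0)) ((λ.λ.λ.0) ((λ.λ.1 0) (λ.λ.0)))
  step 1: (λ.λ.λ.λ.1 0) (λ.(λ.λ.λ.0) ((λ.λ.1 0) (λ.λ.0)) (λ.λ.0)) ((λ.λ.λ.0) ((λ.λ.1 0) (λ.λ.0)) ((λ.λ.λ.0) ((λ.λ.1 0) (λ.λ.0))) (λ.(λ.λ.λ.0) ((λ.λ.1 0) (λ.λ.0))) ((λ.λ.λ.0) ((λ.λ.1 0) (λ.λ.0))))
  step 2: (λ.λ.λ.1 0) ((λ.λ.λ.0) ((λ.λ.1 0) (λ.λ.0)) ((λ.λ.λ.0) ((λ.λ.1 0) (λ.λ.0))) (λ.(λ.λ.λ.0) ((λ.λ.1 0) (λ.λ.0))) ((λ.λ.λ.0) ((λ.λ.1 0) (λ.λ.0))))
  step 3: λ.λ.1 0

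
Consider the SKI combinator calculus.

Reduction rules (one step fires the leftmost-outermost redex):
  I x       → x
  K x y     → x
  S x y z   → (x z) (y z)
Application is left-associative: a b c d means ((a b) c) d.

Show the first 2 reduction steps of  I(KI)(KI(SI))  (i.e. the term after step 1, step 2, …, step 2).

Answer: after 2 steps: I

Reduction:
  start: I(KI)(KI(SI))
  step 1: KI(KI(SI))
  step 2: I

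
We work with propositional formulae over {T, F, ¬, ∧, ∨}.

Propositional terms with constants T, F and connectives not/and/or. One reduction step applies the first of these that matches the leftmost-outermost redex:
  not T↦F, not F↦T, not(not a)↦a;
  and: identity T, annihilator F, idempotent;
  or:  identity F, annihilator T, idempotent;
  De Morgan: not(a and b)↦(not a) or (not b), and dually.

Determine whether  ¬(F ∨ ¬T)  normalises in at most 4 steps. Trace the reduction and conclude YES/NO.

  start: ¬(F ∨ ¬T)
  [1] ¬F ∧ ¬¬T
  [2] T ∧ ¬¬T
  [3] ¬¬T
  [4] T

Answer: YES — reaches normal form T in 4 ≤ 4 steps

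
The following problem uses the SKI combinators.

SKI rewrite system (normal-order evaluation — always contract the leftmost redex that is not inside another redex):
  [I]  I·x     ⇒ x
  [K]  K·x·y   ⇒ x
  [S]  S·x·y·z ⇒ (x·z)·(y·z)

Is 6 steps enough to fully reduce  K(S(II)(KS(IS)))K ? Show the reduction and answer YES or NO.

Answer: YES — reaches normal form SIS in 3 ≤ 6 steps

Working:
  start: K(S(II)(KS(IS)))K
  →1  S(II)(KS(IS))
  →2  SI(KS(IS))
  →3  SIS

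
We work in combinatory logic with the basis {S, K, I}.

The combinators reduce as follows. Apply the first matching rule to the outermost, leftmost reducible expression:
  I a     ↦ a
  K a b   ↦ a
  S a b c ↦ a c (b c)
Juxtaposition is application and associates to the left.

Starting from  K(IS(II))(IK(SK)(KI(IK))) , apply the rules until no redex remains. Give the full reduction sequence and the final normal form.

Answer: normal form = SI  (in 3 steps)

Derivation:
  start: K(IS(II))(IK(SK)(KI(IK)))
  [1] IS(II)
  [2] S(II)
  [3] SI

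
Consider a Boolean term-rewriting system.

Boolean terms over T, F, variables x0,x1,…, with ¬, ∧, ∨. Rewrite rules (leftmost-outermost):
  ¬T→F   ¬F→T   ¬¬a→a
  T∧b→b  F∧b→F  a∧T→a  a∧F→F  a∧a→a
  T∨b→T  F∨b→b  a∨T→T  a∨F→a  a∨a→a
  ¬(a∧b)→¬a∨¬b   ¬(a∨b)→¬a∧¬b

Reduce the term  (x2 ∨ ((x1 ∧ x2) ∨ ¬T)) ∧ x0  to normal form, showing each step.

Answer: normal form = (x2 ∨ (x1 ∧ x2)) ∧ x0  (in 2 steps)

Working:
  start: (x2 ∨ ((x1 ∧ x2) ∨ ¬T)) ∧ x0
  [1] (x2 ∨ ((x1 ∧ x2) ∨ F)) ∧ x0
  [2] (x2 ∨ (x1 ∧ x2)) ∧ x0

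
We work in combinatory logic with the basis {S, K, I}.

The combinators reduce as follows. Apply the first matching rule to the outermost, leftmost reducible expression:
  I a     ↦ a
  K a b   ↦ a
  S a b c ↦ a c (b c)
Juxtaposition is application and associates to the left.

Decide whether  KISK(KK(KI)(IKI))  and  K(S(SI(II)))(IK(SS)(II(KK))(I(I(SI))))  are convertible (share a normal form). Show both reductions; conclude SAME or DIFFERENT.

Answer: DIFFERENT — A ⇓ K(K(KI)), B ⇓ S(SII)

Reduction:
Term A:
  start: KISK(KK(KI)(IKI))
  [1] IK(KK(KI)(IKI))
  [2] K(KK(KI)(IKI))
  [3] K(K(IKI))
  [4] K(K(KI))

Term B:
  start: K(S(SI(II)))(IK(SS)(II(KK))(I(I(SI))))
  [1] S(SI(II))
  [2] S(SII)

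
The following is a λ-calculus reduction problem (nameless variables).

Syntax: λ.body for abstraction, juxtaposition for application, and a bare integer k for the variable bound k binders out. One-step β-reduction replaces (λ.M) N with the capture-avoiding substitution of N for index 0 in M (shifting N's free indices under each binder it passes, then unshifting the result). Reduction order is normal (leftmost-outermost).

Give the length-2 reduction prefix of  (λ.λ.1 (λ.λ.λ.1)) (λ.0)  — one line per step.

Answer: after 2 steps: λ.λ.λ.λ.1

Reduction:
  start: (λ.λ.1 (λ.λ.λ.1)) (λ.0)
  →1  λ.(λ.0) (λ.λ.λ.1)
  →2  λ.λ.λ.λ.1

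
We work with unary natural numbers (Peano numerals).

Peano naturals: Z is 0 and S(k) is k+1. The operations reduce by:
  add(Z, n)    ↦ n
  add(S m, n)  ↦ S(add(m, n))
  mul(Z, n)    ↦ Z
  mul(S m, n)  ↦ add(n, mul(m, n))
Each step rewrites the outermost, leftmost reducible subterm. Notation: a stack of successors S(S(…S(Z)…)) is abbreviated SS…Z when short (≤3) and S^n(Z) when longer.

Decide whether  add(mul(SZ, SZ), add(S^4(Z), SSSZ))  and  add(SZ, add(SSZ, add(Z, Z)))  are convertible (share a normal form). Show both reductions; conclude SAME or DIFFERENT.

Term A:
  start: add(mul(SZ, SZ), add(S^4(Z), SSSZ))
  →1  add(add(SZ, mul(Z, SZ)), add(S^4(Z), SSSZ))
  →2  add(S(add(Z, mul(Z, SZ))), add(S^4(Z), SSSZ))
  →3  S(add(add(Z, mul(Z, SZ)), add(S^4(Z), SSSZ)))
  →4  S(add(mul(Z, SZ), add(S^4(Z), SSSZ)))
  →5  S(add(Z, add(S^4(Z), SSSZ)))
  →6  S(add(S^4(Z), SSSZ))
  →7  S(S(add(SSSZ, SSSZ)))
  →8  S(S(S(add(SSZ, SSSZ))))
  →9  S(S(S(S(add(SZ, SSSZ)))))
  →10  S(S(S(S(S(add(Z, SSSZ))))))
  →11  S^8(Z)

Term B:
  start: add(SZ, add(SSZ, add(Z, Z)))
  →1  S(add(Z, add(SSZ, add(Z, Z))))
  →2  S(add(SSZ, add(Z, Z)))
  →3  S(S(add(SZ, add(Z, Z))))
  →4  S(S(S(add(Z, add(Z, Z)))))
  →5  S(S(S(add(Z, Z))))
  →6  SSSZ

Answer: DIFFERENT — A ⇓ S^8(Z), B ⇓ SSSZ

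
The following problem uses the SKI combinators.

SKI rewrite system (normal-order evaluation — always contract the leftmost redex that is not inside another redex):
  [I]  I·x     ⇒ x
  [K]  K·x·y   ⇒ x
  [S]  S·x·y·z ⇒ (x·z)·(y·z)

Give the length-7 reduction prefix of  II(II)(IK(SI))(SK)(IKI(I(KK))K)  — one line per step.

Answer: after 7 steps: SI(KI(I(KK))K)

Derivation:
  start: II(II)(IK(SI))(SK)(IKI(I(KK))K)
  →1  I(II)(IK(SI))(SK)(IKI(I(KK))K)
  →2  II(IK(SI))(SK)(IKI(I(KK))K)
  →3  I(IK(SI))(SK)(IKI(I(KK))K)
  →4  IK(SI)(SK)(IKI(I(KK))K)
  →5  K(SI)(SK)(IKI(I(KK))K)
  →6  SI(IKI(I(KK))K)
  →7  SI(KI(I(KK))K)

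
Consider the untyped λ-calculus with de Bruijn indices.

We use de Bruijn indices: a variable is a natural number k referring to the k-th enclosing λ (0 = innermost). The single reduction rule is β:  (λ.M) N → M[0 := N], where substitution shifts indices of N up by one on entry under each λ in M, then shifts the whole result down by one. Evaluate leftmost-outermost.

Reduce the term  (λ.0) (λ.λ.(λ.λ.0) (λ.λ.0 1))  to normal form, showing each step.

  start: (λ.0) (λ.λ.(λ.λ.0) (λ.λ.0 1))
  [1] λ.λ.(λ.λ.0) (λ.λ.0 1)
  [2] λ.λ.λ.0

Answer: normal form = λ.λ.λ.0  (in 2 steps)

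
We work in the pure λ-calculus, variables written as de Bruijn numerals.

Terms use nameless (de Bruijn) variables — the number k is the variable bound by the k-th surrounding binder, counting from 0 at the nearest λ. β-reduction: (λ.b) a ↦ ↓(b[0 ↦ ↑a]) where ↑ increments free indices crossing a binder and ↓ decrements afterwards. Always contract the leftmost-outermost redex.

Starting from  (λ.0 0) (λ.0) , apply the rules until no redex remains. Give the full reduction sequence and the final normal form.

Answer: normal form = λ.0  (in 2 steps)

Reduction:
  start: (λ.0 0) (λ.0)
  [1] (λ.0) (λ.0)
  [2] λ.0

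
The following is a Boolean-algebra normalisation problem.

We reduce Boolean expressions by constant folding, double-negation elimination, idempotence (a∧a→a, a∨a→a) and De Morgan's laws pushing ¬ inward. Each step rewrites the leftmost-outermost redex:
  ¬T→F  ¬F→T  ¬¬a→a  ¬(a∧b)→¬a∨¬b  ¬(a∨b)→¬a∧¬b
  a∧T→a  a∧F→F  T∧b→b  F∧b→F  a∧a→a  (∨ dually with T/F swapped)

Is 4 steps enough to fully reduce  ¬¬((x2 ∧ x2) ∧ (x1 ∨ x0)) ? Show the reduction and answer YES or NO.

  start: ¬¬((x2 ∧ x2) ∧ (x1 ∨ x0))
  [1] (x2 ∧ x2) ∧ (x1 ∨ x0)
  [2] x2 ∧ (x1 ∨ x0)

Answer: YES — reaches normal form x2 ∧ (x1 ∨ x0) in 2 ≤ 4 steps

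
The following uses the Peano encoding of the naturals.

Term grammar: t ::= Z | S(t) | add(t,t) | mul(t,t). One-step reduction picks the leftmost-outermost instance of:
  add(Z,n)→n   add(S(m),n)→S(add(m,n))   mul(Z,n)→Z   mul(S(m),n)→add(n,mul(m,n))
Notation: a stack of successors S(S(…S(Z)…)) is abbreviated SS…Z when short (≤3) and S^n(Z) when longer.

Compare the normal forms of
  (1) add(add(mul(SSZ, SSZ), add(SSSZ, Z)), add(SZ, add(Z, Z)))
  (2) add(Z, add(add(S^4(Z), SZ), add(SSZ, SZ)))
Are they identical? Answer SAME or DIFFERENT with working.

Term A:
  start: add(add(mul(SSZ, SSZ), add(SSSZ, Z)), add(SZ, add(Z, Z)))
  [1] add(add(add(SSZ, mul(SZ, SSZ)), add(SSSZ, Z)), add(SZ, add(Z, Z)))
  [2] add(add(S(add(SZ, mul(SZ, SSZ))), add(SSSZ, Z)), add(SZ, add(Z, Z)))
  [3] add(S(add(add(SZ, mul(SZ, SSZ)), add(SSSZ, Z))), add(SZ, add(Z, Z)))
  [4] S(add(add(add(SZ, mul(SZ, SSZ)), add(SSSZ, Z)), add(SZ, add(Z, Z))))
  [5] S(add(add(S(add(Z, mul(SZ, SSZ))), add(SSSZ, Z)), add(SZ, add(Z, Z))))
  [6] S(add(S(add(add(Z, mul(SZ, SSZ)), add(SSSZ, Z))), add(SZ, add(Z, Z))))
  [7] S(S(add(add(add(Z, mul(SZ, SSZ)), add(SSSZ, Z)), add(SZ, add(Z, Z)))))
  [8] S(S(add(add(mul(SZ, SSZ), add(SSSZ, Z)), add(SZ, add(Z, Z)))))
  [9] S(S(add(add(add(SSZ, mul(Z, SSZ)), add(SSSZ, Z)), add(SZ, add(Z, Z)))))
  [10] S(S(add(add(S(add(SZ, mul(Z, SSZ))), add(SSSZ, Z)), add(SZ, add(Z, Z)))))
  [11] S(S(add(S(add(add(SZ, mul(Z, SSZ)), add(SSSZ, Z))), add(SZ, add(Z, Z)))))
  [12] S(S(S(add(add(add(SZ, mul(Z, SSZ)), add(SSSZ, Z)), add(SZ, add(Z, Z))))))
  [13] S(S(S(add(add(S(add(Z, mul(Z, SSZ))), add(SSSZ, Z)), add(SZ, add(Z, Z))))))
  [14] S(S(S(add(S(add(add(Z, mul(Z, SSZ)), add(SSSZ, Z))), add(SZ, add(Z, Z))))))
  [15] S(S(S(S(add(add(add(Z, mul(Z, SSZ)), add(SSSZ, Z)), add(SZ, add(Z, Z)))))))
  [16] S(S(S(S(add(add(mul(Z, SSZ), add(SSSZ, Z)), add(SZ, add(Z, Z)))))))
  [17] S(S(S(S(add(add(Z, add(SSSZ, Z)), add(SZ, add(Z, Z)))))))
  [18] S(S(S(S(add(add(SSSZ, Z), add(SZ, add(Z, Z)))))))
  [19] S(S(S(S(add(S(add(SSZ, Z)), add(SZ, add(Z, Z)))))))
  [20] S(S(S(S(S(add(add(SSZ, Z), add(SZ, add(Z, Z))))))))
  [21] S(S(S(S(S(add(S(add(SZ, Z)), add(SZ, add(Z, Z))))))))
  [22] S(S(S(S(S(S(add(add(SZ, Z), add(SZ, add(Z, Z)))))))))
  [23] S(S(S(S(S(S(add(S(add(Z, Z)), add(SZ, add(Z, Z)))))))))
  [24] S(S(S(S(S(S(S(add(add(Z, Z), add(SZ, add(Z, Z))))))))))
  [25] S(S(S(S(S(S(S(add(Z, add(SZ, add(Z, Z))))))))))
  [26] S(S(S(S(S(S(S(add(SZ, add(Z, Z)))))))))
  [27] S(S(S(S(S(S(S(S(add(Z, add(Z, Z))))))))))
  [28] S(S(S(S(S(S(S(S(add(Z, Z)))))))))
  [29] S^8(Z)

Term B:
  start: add(Z, add(add(S^4(Z), SZ), add(SSZ, SZ)))
  [1] add(add(S^4(Z), SZ), add(SSZ, SZ))
  [2] add(S(add(SSSZ, SZ)), add(SSZ, SZ))
  [3] S(add(add(SSSZ, SZ), add(SSZ, SZ)))
  [4] S(add(S(add(SSZ, SZ)), add(SSZ, SZ)))
  [5] S(S(add(add(SSZ, SZ), add(SSZ, SZ))))
  [6] S(S(add(S(add(SZ, SZ)), add(SSZ, SZ))))
  [7] S(S(S(add(add(SZ, SZ), add(SSZ, SZ)))))
  [8] S(S(S(add(S(add(Z, SZ)), add(SSZ, SZ)))))
  [9] S(S(S(S(add(add(Z, SZ), add(SSZ, SZ))))))
  [10] S(S(S(S(add(SZ, add(SSZ, SZ))))))
  [11] S(S(S(S(S(add(Z, add(SSZ, SZ)))))))
  [12] S(S(S(S(S(add(SSZ, SZ))))))
  [13] S(S(S(S(S(S(add(SZ, SZ)))))))
  [14] S(S(S(S(S(S(S(add(Z, SZ))))))))
  [15] S^8(Z)

Answer: SAME — A ⇓ S^8(Z), B ⇓ S^8(Z)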